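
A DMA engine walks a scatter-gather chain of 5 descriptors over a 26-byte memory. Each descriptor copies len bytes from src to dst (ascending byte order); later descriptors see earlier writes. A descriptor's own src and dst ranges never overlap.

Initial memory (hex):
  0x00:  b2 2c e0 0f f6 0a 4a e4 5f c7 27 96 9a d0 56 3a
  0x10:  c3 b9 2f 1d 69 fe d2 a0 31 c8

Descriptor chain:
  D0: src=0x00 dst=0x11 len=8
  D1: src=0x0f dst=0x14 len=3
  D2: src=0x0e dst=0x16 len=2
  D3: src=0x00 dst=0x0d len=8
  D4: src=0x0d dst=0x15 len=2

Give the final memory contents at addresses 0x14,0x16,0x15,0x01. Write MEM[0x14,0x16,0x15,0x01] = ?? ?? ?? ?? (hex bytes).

D0: mem[0x11..0x18] <- [b2 2c e0 0f f6 0a 4a e4]
D1: mem[0x14..0x16] <- [3a c3 b2]
D2: mem[0x16..0x17] <- [56 3a]
D3: mem[0x0d..0x14] <- [b2 2c e0 0f f6 0a 4a e4]
D4: mem[0x15..0x16] <- [b2 2c]
query mem[0x14]=0xe4, mem[0x16]=0x2c, mem[0x15]=0xb2, mem[0x01]=0x2c

MEM[0x14,0x16,0x15,0x01] = e4 2c b2 2c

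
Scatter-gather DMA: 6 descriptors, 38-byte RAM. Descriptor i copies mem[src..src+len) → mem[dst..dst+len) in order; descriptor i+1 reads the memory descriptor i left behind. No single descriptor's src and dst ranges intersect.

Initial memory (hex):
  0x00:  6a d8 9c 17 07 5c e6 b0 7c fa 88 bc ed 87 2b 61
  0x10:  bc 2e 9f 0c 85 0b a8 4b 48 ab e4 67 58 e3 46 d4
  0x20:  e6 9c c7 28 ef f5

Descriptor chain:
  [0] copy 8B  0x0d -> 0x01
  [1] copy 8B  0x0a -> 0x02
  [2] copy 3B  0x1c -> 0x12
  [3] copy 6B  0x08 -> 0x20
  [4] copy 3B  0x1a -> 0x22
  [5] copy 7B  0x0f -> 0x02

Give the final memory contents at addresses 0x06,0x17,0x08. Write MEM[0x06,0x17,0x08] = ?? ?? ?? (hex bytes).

[0] 0x0d->0x01 len=8 : 87 2b 61 bc 2e 9f 0c 85
[1] 0x0a->0x02 len=8 : 88 bc ed 87 2b 61 bc 2e
[2] 0x1c->0x12 len=3 : 58 e3 46
[3] 0x08->0x20 len=6 : bc 2e 88 bc ed 87
[4] 0x1a->0x22 len=3 : e4 67 58
[5] 0x0f->0x02 len=7 : 61 bc 2e 58 e3 46 0b
query mem[0x06]=0xe3, mem[0x17]=0x4b, mem[0x08]=0x0b

MEM[0x06,0x17,0x08] = e3 4b 0b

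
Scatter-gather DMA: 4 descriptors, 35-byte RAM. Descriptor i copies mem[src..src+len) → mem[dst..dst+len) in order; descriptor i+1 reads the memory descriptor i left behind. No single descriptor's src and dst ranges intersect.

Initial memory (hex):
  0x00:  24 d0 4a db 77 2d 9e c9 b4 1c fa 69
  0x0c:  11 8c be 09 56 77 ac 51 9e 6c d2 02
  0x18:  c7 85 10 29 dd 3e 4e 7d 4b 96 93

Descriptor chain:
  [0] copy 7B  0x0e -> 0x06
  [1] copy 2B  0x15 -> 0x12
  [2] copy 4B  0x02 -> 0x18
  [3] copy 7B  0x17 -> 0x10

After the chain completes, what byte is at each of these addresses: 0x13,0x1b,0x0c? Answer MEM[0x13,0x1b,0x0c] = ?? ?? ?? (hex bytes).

MEM[0x13,0x1b,0x0c] = 77 2d 9e

#0 dst[0x06+7] := {0xbe,0x09,0x56,0x77,0xac,0x51,0x9e}
#1 dst[0x12+2] := {0x6c,0xd2}
#2 dst[0x18+4] := {0x4a,0xdb,0x77,0x2d}
#3 dst[0x10+7] := {0x02,0x4a,0xdb,0x77,0x2d,0xdd,0x3e}
query mem[0x13]=0x77, mem[0x1b]=0x2d, mem[0x0c]=0x9e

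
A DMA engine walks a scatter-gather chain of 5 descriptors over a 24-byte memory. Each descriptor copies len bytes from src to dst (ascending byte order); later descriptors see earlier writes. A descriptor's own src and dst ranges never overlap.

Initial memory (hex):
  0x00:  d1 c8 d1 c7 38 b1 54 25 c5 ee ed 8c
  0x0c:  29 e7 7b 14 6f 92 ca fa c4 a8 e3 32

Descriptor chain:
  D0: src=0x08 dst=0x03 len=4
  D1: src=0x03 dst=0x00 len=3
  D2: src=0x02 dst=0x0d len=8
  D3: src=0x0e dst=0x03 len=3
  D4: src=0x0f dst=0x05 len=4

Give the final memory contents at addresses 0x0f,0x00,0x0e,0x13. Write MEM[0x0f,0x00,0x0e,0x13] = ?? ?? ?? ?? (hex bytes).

MEM[0x0f,0x00,0x0e,0x13] = ee c5 c5 c5

  after D0: wrote 4B at 0x03 = c5eeed8c
  after D1: wrote 3B at 0x00 = c5eeed
  after D2: wrote 8B at 0x0d = edc5eeed8c25c5ee
  after D3: wrote 3B at 0x03 = c5eeed
  after D4: wrote 4B at 0x05 = eeed8c25
query mem[0x0f]=0xee, mem[0x00]=0xc5, mem[0x0e]=0xc5, mem[0x13]=0xc5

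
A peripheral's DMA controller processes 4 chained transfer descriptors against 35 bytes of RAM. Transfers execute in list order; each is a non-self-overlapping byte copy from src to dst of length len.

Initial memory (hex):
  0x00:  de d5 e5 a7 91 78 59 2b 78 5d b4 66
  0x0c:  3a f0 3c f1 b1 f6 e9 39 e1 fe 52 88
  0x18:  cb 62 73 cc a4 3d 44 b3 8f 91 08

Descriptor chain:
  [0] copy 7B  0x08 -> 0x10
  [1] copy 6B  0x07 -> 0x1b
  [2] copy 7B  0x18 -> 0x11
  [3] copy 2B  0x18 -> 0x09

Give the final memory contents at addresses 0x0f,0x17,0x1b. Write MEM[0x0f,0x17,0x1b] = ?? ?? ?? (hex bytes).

MEM[0x0f,0x17,0x1b] = f1 b4 2b

#0 dst[0x10+7] := {0x78,0x5d,0xb4,0x66,0x3a,0xf0,0x3c}
#1 dst[0x1b+6] := {0x2b,0x78,0x5d,0xb4,0x66,0x3a}
#2 dst[0x11+7] := {0xcb,0x62,0x73,0x2b,0x78,0x5d,0xb4}
#3 dst[0x09+2] := {0xcb,0x62}
query mem[0x0f]=0xf1, mem[0x17]=0xb4, mem[0x1b]=0x2b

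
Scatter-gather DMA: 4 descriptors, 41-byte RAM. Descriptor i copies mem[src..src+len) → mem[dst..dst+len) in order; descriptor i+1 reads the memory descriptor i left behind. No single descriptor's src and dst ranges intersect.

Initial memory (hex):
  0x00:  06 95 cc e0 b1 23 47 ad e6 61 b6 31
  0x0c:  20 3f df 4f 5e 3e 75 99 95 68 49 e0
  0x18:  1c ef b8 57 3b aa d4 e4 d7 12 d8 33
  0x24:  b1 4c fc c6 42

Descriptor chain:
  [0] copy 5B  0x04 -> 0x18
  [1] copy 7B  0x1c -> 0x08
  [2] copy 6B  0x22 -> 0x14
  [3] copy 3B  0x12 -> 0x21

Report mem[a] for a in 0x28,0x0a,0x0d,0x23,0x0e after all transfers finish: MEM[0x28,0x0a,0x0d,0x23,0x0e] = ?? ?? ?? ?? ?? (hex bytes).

MEM[0x28,0x0a,0x0d,0x23,0x0e] = 42 d4 12 d8 d8

#0 dst[0x18+5] := {0xb1,0x23,0x47,0xad,0xe6}
#1 dst[0x08+7] := {0xe6,0xaa,0xd4,0xe4,0xd7,0x12,0xd8}
#2 dst[0x14+6] := {0xd8,0x33,0xb1,0x4c,0xfc,0xc6}
#3 dst[0x21+3] := {0x75,0x99,0xd8}
query mem[0x28]=0x42, mem[0x0a]=0xd4, mem[0x0d]=0x12, mem[0x23]=0xd8, mem[0x0e]=0xd8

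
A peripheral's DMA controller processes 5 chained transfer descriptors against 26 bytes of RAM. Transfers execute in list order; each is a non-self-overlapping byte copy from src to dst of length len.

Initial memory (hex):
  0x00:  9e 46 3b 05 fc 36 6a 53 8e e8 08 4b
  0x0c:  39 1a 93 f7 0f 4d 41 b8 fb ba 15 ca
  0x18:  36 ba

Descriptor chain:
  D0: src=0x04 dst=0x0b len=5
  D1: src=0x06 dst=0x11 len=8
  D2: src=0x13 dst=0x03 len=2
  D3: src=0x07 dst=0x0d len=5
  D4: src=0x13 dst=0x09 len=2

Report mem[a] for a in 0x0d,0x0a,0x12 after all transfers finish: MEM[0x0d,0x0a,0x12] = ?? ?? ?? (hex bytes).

[0] 0x04->0x0b len=5 : fc 36 6a 53 8e
[1] 0x06->0x11 len=8 : 6a 53 8e e8 08 fc 36 6a
[2] 0x13->0x03 len=2 : 8e e8
[3] 0x07->0x0d len=5 : 53 8e e8 08 fc
[4] 0x13->0x09 len=2 : 8e e8
query mem[0x0d]=0x53, mem[0x0a]=0xe8, mem[0x12]=0x53

MEM[0x0d,0x0a,0x12] = 53 e8 53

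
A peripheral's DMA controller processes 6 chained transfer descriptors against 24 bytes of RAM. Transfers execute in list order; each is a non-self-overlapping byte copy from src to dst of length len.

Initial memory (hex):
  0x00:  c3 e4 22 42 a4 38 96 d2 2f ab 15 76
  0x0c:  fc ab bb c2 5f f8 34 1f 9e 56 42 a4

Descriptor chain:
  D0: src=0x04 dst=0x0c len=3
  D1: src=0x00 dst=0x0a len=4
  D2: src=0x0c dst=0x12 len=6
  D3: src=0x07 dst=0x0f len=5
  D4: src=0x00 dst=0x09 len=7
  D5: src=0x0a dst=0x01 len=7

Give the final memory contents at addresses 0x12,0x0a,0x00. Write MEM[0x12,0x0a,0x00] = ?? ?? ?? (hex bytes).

D0: mem[0x0c..0x0e] <- [a4 38 96]
D1: mem[0x0a..0x0d] <- [c3 e4 22 42]
D2: mem[0x12..0x17] <- [22 42 96 c2 5f f8]
D3: mem[0x0f..0x13] <- [d2 2f ab c3 e4]
D4: mem[0x09..0x0f] <- [c3 e4 22 42 a4 38 96]
D5: mem[0x01..0x07] <- [e4 22 42 a4 38 96 2f]
query mem[0x12]=0xc3, mem[0x0a]=0xe4, mem[0x00]=0xc3

MEM[0x12,0x0a,0x00] = c3 e4 c3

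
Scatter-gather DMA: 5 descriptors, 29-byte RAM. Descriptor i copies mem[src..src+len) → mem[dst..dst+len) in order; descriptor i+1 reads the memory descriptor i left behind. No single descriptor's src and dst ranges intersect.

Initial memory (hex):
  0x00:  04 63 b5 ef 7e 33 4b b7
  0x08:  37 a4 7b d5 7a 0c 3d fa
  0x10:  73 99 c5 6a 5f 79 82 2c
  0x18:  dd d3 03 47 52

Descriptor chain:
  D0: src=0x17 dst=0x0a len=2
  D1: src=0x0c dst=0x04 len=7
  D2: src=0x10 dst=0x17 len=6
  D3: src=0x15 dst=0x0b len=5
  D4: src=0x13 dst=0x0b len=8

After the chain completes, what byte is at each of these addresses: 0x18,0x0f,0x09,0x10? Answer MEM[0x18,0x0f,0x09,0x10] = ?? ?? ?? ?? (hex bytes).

MEM[0x18,0x0f,0x09,0x10] = 99 73 99 99

  after D0: wrote 2B at 0x0a = 2cdd
  after D1: wrote 7B at 0x04 = 7a0c3dfa7399c5
  after D2: wrote 6B at 0x17 = 7399c56a5f79
  after D3: wrote 5B at 0x0b = 79827399c5
  after D4: wrote 8B at 0x0b = 6a5f79827399c56a
query mem[0x18]=0x99, mem[0x0f]=0x73, mem[0x09]=0x99, mem[0x10]=0x99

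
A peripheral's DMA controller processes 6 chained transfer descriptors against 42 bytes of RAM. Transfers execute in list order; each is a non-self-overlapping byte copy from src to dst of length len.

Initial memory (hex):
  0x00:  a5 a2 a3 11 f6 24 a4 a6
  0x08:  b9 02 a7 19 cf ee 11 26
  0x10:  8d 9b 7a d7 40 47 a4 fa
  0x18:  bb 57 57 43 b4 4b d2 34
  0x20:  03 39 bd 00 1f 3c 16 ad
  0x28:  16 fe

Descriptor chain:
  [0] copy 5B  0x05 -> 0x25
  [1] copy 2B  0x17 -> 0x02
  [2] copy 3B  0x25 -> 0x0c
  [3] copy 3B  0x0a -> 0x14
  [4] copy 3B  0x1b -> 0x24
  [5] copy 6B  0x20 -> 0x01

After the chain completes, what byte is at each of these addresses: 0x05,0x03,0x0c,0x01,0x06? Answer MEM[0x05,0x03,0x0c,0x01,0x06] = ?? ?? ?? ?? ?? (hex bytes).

MEM[0x05,0x03,0x0c,0x01,0x06] = 43 bd 24 03 b4

[0] 0x05->0x25 len=5 : 24 a4 a6 b9 02
[1] 0x17->0x02 len=2 : fa bb
[2] 0x25->0x0c len=3 : 24 a4 a6
[3] 0x0a->0x14 len=3 : a7 19 24
[4] 0x1b->0x24 len=3 : 43 b4 4b
[5] 0x20->0x01 len=6 : 03 39 bd 00 43 b4
query mem[0x05]=0x43, mem[0x03]=0xbd, mem[0x0c]=0x24, mem[0x01]=0x03, mem[0x06]=0xb4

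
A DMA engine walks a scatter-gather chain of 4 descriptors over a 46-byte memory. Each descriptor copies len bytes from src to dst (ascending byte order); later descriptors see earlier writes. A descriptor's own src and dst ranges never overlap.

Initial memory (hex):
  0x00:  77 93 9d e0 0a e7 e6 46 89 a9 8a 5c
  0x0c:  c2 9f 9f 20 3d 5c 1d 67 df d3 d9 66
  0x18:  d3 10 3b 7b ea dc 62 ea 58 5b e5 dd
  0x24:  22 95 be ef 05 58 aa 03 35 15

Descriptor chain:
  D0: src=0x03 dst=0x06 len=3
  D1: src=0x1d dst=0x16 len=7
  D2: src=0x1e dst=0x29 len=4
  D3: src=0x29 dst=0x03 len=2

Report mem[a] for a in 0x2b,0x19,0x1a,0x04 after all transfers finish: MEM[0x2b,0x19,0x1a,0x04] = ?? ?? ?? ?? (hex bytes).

#0 dst[0x06+3] := {0xe0,0x0a,0xe7}
#1 dst[0x16+7] := {0xdc,0x62,0xea,0x58,0x5b,0xe5,0xdd}
#2 dst[0x29+4] := {0x62,0xea,0x58,0x5b}
#3 dst[0x03+2] := {0x62,0xea}
query mem[0x2b]=0x58, mem[0x19]=0x58, mem[0x1a]=0x5b, mem[0x04]=0xea

MEM[0x2b,0x19,0x1a,0x04] = 58 58 5b ea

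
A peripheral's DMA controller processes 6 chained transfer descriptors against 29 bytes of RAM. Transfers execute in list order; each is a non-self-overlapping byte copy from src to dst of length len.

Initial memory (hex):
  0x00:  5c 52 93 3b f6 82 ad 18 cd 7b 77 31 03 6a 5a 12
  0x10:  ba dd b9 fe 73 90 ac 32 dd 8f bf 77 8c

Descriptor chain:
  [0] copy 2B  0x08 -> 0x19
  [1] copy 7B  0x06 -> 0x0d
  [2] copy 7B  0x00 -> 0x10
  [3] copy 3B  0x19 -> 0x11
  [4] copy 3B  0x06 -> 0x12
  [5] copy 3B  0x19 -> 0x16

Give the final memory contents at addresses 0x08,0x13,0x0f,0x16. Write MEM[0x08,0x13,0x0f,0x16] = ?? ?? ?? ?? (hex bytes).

MEM[0x08,0x13,0x0f,0x16] = cd 18 cd cd

#0 dst[0x19+2] := {0xcd,0x7b}
#1 dst[0x0d+7] := {0xad,0x18,0xcd,0x7b,0x77,0x31,0x03}
#2 dst[0x10+7] := {0x5c,0x52,0x93,0x3b,0xf6,0x82,0xad}
#3 dst[0x11+3] := {0xcd,0x7b,0x77}
#4 dst[0x12+3] := {0xad,0x18,0xcd}
#5 dst[0x16+3] := {0xcd,0x7b,0x77}
query mem[0x08]=0xcd, mem[0x13]=0x18, mem[0x0f]=0xcd, mem[0x16]=0xcd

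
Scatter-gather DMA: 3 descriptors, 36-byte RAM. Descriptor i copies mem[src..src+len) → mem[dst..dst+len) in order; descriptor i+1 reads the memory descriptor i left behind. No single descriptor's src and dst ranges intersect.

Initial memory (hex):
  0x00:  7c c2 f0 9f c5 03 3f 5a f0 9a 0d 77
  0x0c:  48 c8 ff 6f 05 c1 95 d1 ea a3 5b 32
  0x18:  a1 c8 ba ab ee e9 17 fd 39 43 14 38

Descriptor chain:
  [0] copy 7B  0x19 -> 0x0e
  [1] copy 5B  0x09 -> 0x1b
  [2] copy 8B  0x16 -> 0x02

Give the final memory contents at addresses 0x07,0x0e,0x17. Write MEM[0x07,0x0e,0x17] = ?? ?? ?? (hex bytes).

MEM[0x07,0x0e,0x17] = 9a c8 32

D0: mem[0x0e..0x14] <- [c8 ba ab ee e9 17 fd]
D1: mem[0x1b..0x1f] <- [9a 0d 77 48 c8]
D2: mem[0x02..0x09] <- [5b 32 a1 c8 ba 9a 0d 77]
query mem[0x07]=0x9a, mem[0x0e]=0xc8, mem[0x17]=0x32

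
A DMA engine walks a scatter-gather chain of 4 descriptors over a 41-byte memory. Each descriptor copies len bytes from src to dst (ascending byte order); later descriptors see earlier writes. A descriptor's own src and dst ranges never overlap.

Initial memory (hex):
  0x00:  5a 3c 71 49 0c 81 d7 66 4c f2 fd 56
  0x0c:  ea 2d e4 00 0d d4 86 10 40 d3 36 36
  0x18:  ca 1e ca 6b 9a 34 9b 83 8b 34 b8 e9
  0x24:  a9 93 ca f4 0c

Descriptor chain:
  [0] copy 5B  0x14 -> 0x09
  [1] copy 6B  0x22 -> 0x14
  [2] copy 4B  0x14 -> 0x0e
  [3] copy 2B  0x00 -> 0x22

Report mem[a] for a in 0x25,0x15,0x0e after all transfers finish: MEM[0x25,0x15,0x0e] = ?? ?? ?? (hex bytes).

MEM[0x25,0x15,0x0e] = 93 e9 b8

#0 dst[0x09+5] := {0x40,0xd3,0x36,0x36,0xca}
#1 dst[0x14+6] := {0xb8,0xe9,0xa9,0x93,0xca,0xf4}
#2 dst[0x0e+4] := {0xb8,0xe9,0xa9,0x93}
#3 dst[0x22+2] := {0x5a,0x3c}
query mem[0x25]=0x93, mem[0x15]=0xe9, mem[0x0e]=0xb8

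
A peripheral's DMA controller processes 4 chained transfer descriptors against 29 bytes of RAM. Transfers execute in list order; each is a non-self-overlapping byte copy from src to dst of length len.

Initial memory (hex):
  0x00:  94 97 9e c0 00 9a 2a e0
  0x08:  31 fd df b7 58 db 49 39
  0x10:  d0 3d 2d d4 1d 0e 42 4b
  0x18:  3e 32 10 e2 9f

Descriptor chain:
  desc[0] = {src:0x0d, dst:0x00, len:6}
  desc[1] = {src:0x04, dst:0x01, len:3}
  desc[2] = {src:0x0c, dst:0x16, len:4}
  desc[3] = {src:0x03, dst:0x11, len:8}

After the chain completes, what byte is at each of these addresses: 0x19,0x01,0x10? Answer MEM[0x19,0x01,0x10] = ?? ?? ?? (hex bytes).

MEM[0x19,0x01,0x10] = 39 3d d0

  after D0: wrote 6B at 0x00 = db4939d03d2d
  after D1: wrote 3B at 0x01 = 3d2d2a
  after D2: wrote 4B at 0x16 = 58db4939
  after D3: wrote 8B at 0x11 = 2a3d2d2ae031fddf
query mem[0x19]=0x39, mem[0x01]=0x3d, mem[0x10]=0xd0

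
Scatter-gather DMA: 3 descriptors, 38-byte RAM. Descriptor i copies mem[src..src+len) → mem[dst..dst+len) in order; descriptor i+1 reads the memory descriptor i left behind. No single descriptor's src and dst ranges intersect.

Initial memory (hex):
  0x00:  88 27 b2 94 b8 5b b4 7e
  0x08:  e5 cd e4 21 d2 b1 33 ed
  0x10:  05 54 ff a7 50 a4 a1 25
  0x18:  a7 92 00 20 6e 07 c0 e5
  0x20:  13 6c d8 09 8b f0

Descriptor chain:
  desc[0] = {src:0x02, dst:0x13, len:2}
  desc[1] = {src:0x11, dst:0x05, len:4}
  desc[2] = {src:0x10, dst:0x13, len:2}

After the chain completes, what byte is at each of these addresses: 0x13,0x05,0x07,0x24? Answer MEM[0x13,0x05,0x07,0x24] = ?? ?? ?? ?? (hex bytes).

MEM[0x13,0x05,0x07,0x24] = 05 54 b2 8b

  after D0: wrote 2B at 0x13 = b294
  after D1: wrote 4B at 0x05 = 54ffb294
  after D2: wrote 2B at 0x13 = 0554
query mem[0x13]=0x05, mem[0x05]=0x54, mem[0x07]=0xb2, mem[0x24]=0x8b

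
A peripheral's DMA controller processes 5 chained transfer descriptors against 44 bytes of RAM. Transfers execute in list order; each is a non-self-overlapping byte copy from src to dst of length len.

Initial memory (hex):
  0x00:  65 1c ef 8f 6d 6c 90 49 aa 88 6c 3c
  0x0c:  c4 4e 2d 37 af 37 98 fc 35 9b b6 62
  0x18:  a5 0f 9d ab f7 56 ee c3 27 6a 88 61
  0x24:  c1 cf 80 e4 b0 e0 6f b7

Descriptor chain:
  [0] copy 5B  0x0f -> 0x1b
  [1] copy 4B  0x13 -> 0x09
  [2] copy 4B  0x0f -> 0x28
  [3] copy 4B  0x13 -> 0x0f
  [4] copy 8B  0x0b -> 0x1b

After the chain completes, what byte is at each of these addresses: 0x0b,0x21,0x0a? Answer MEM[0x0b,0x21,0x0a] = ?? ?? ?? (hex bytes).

#0 dst[0x1b+5] := {0x37,0xaf,0x37,0x98,0xfc}
#1 dst[0x09+4] := {0xfc,0x35,0x9b,0xb6}
#2 dst[0x28+4] := {0x37,0xaf,0x37,0x98}
#3 dst[0x0f+4] := {0xfc,0x35,0x9b,0xb6}
#4 dst[0x1b+8] := {0x9b,0xb6,0x4e,0x2d,0xfc,0x35,0x9b,0xb6}
query mem[0x0b]=0x9b, mem[0x21]=0x9b, mem[0x0a]=0x35

MEM[0x0b,0x21,0x0a] = 9b 9b 35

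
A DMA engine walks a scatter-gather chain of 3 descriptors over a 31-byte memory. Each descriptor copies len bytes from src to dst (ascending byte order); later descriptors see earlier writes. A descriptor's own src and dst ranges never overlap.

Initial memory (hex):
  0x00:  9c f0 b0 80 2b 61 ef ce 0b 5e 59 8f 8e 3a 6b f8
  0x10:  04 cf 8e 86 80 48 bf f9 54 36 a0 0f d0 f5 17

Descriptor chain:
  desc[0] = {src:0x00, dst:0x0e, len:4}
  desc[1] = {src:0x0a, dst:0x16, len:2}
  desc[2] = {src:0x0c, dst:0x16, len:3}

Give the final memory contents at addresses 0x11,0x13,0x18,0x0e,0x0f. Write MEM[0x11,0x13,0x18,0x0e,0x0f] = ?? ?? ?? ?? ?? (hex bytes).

MEM[0x11,0x13,0x18,0x0e,0x0f] = 80 86 9c 9c f0

  after D0: wrote 4B at 0x0e = 9cf0b080
  after D1: wrote 2B at 0x16 = 598f
  after D2: wrote 3B at 0x16 = 8e3a9c
query mem[0x11]=0x80, mem[0x13]=0x86, mem[0x18]=0x9c, mem[0x0e]=0x9c, mem[0x0f]=0xf0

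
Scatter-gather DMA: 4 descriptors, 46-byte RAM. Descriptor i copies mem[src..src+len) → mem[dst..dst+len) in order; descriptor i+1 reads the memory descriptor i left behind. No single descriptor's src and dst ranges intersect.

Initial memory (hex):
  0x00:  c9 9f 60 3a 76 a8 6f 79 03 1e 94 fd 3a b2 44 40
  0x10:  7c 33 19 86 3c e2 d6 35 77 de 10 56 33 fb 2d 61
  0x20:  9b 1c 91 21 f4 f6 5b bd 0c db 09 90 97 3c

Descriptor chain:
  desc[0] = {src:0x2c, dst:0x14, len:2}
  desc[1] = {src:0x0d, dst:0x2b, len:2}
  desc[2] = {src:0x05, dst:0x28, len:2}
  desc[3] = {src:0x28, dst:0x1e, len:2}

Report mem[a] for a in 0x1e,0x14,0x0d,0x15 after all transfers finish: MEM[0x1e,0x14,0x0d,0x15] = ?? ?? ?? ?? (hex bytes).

[0] 0x2c->0x14 len=2 : 97 3c
[1] 0x0d->0x2b len=2 : b2 44
[2] 0x05->0x28 len=2 : a8 6f
[3] 0x28->0x1e len=2 : a8 6f
query mem[0x1e]=0xa8, mem[0x14]=0x97, mem[0x0d]=0xb2, mem[0x15]=0x3c

MEM[0x1e,0x14,0x0d,0x15] = a8 97 b2 3c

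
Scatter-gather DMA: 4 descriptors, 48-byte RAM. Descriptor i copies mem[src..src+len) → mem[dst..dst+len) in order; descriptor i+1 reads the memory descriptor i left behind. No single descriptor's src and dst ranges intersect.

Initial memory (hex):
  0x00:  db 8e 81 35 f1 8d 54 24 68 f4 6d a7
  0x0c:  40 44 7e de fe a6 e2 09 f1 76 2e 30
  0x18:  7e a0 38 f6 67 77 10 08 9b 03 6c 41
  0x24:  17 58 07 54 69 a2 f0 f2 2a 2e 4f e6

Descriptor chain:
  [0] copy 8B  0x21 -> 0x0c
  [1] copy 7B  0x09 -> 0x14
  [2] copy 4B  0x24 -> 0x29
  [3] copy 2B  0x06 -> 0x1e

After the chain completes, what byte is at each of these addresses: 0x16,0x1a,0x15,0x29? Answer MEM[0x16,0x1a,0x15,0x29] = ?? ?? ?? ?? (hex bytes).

[0] 0x21->0x0c len=8 : 03 6c 41 17 58 07 54 69
[1] 0x09->0x14 len=7 : f4 6d a7 03 6c 41 17
[2] 0x24->0x29 len=4 : 17 58 07 54
[3] 0x06->0x1e len=2 : 54 24
query mem[0x16]=0xa7, mem[0x1a]=0x17, mem[0x15]=0x6d, mem[0x29]=0x17

MEM[0x16,0x1a,0x15,0x29] = a7 17 6d 17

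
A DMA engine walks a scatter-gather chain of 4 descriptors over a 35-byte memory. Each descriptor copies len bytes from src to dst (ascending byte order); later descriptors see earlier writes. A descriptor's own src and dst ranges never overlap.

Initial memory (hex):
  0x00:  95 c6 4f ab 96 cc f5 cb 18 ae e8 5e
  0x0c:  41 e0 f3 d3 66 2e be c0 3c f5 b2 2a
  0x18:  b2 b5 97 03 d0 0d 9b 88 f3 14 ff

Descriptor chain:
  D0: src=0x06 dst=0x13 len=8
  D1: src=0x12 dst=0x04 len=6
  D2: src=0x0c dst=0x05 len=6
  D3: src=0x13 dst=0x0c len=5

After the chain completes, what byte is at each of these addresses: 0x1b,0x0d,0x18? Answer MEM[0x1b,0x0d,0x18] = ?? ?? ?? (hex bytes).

[0] 0x06->0x13 len=8 : f5 cb 18 ae e8 5e 41 e0
[1] 0x12->0x04 len=6 : be f5 cb 18 ae e8
[2] 0x0c->0x05 len=6 : 41 e0 f3 d3 66 2e
[3] 0x13->0x0c len=5 : f5 cb 18 ae e8
query mem[0x1b]=0x03, mem[0x0d]=0xcb, mem[0x18]=0x5e

MEM[0x1b,0x0d,0x18] = 03 cb 5e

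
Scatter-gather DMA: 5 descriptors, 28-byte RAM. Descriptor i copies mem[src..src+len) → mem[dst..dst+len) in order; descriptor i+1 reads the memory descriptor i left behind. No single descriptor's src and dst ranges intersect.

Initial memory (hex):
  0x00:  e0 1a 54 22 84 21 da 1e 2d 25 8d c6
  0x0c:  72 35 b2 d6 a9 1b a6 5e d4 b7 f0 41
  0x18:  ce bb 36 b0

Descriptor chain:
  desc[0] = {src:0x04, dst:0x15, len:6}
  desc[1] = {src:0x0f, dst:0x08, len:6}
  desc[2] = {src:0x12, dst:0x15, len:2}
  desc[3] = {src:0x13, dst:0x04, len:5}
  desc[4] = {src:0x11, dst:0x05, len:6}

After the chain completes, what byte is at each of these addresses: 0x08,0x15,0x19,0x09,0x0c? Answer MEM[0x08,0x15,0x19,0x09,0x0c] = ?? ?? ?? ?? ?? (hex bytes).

#0 dst[0x15+6] := {0x84,0x21,0xda,0x1e,0x2d,0x25}
#1 dst[0x08+6] := {0xd6,0xa9,0x1b,0xa6,0x5e,0xd4}
#2 dst[0x15+2] := {0xa6,0x5e}
#3 dst[0x04+5] := {0x5e,0xd4,0xa6,0x5e,0xda}
#4 dst[0x05+6] := {0x1b,0xa6,0x5e,0xd4,0xa6,0x5e}
query mem[0x08]=0xd4, mem[0x15]=0xa6, mem[0x19]=0x2d, mem[0x09]=0xa6, mem[0x0c]=0x5e

MEM[0x08,0x15,0x19,0x09,0x0c] = d4 a6 2d a6 5e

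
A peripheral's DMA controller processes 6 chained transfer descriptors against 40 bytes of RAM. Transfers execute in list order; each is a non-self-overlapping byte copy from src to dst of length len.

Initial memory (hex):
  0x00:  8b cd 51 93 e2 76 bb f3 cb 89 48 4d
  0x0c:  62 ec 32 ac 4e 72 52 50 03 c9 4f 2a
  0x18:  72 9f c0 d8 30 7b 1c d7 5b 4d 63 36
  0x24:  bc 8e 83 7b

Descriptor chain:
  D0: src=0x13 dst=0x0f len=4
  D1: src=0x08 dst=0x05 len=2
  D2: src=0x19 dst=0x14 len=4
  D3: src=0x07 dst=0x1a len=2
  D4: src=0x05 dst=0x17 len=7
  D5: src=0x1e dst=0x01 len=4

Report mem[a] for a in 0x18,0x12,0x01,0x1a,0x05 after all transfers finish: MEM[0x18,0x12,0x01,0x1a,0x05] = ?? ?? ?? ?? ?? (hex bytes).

MEM[0x18,0x12,0x01,0x1a,0x05] = 89 4f 1c cb cb

#0 dst[0x0f+4] := {0x50,0x03,0xc9,0x4f}
#1 dst[0x05+2] := {0xcb,0x89}
#2 dst[0x14+4] := {0x9f,0xc0,0xd8,0x30}
#3 dst[0x1a+2] := {0xf3,0xcb}
#4 dst[0x17+7] := {0xcb,0x89,0xf3,0xcb,0x89,0x48,0x4d}
#5 dst[0x01+4] := {0x1c,0xd7,0x5b,0x4d}
query mem[0x18]=0x89, mem[0x12]=0x4f, mem[0x01]=0x1c, mem[0x1a]=0xcb, mem[0x05]=0xcb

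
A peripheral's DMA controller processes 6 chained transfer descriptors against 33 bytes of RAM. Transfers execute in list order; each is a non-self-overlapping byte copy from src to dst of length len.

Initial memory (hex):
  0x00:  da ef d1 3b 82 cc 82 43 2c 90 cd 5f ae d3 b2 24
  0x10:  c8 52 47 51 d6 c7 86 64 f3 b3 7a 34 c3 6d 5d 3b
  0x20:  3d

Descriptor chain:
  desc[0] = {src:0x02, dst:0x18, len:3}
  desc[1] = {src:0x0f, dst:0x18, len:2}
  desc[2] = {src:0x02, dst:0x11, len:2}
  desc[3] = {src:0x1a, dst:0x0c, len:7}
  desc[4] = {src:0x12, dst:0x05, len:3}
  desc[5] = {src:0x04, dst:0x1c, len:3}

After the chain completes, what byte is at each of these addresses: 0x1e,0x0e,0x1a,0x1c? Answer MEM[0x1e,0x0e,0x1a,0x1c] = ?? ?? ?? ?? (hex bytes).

  after D0: wrote 3B at 0x18 = d13b82
  after D1: wrote 2B at 0x18 = 24c8
  after D2: wrote 2B at 0x11 = d13b
  after D3: wrote 7B at 0x0c = 8234c36d5d3b3d
  after D4: wrote 3B at 0x05 = 3d51d6
  after D5: wrote 3B at 0x1c = 823d51
query mem[0x1e]=0x51, mem[0x0e]=0xc3, mem[0x1a]=0x82, mem[0x1c]=0x82

MEM[0x1e,0x0e,0x1a,0x1c] = 51 c3 82 82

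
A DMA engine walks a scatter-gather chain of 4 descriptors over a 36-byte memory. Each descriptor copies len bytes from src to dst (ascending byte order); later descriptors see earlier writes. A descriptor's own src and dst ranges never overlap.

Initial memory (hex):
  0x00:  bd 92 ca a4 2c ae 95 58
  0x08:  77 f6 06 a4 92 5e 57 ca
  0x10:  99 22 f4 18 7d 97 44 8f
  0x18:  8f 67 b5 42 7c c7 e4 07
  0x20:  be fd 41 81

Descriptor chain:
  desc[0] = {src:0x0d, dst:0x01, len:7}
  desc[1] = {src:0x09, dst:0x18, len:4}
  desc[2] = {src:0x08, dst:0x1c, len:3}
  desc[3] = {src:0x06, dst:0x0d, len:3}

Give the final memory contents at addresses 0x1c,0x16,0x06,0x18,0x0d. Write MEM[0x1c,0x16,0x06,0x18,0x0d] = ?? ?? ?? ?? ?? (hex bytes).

MEM[0x1c,0x16,0x06,0x18,0x0d] = 77 44 f4 f6 f4

D0: mem[0x01..0x07] <- [5e 57 ca 99 22 f4 18]
D1: mem[0x18..0x1b] <- [f6 06 a4 92]
D2: mem[0x1c..0x1e] <- [77 f6 06]
D3: mem[0x0d..0x0f] <- [f4 18 77]
query mem[0x1c]=0x77, mem[0x16]=0x44, mem[0x06]=0xf4, mem[0x18]=0xf6, mem[0x0d]=0xf4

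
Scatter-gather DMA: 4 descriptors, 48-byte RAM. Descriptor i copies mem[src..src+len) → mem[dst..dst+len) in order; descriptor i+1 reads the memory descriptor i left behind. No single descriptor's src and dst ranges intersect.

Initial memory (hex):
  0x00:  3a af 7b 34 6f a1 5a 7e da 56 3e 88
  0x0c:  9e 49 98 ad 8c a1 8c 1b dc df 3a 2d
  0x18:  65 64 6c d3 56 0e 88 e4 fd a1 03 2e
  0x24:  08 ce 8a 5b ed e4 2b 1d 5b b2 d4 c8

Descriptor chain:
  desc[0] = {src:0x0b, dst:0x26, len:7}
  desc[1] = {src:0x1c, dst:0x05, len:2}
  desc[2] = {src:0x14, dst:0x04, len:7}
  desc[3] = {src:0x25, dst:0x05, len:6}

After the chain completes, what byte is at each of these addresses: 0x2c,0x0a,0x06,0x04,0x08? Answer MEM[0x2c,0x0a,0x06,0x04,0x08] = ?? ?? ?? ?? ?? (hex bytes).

D0: mem[0x26..0x2c] <- [88 9e 49 98 ad 8c a1]
D1: mem[0x05..0x06] <- [56 0e]
D2: mem[0x04..0x0a] <- [dc df 3a 2d 65 64 6c]
D3: mem[0x05..0x0a] <- [ce 88 9e 49 98 ad]
query mem[0x2c]=0xa1, mem[0x0a]=0xad, mem[0x06]=0x88, mem[0x04]=0xdc, mem[0x08]=0x49

MEM[0x2c,0x0a,0x06,0x04,0x08] = a1 ad 88 dc 49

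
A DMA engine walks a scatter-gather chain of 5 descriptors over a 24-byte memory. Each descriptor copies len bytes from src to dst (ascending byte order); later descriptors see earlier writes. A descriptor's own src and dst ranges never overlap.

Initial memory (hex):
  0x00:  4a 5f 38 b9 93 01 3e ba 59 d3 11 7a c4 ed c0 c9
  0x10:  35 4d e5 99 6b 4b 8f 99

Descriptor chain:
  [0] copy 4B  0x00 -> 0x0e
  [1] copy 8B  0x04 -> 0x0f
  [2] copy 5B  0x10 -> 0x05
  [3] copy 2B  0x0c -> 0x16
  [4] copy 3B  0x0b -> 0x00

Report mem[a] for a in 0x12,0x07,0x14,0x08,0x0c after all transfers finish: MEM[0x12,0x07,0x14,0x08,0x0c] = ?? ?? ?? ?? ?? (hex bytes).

#0 dst[0x0e+4] := {0x4a,0x5f,0x38,0xb9}
#1 dst[0x0f+8] := {0x93,0x01,0x3e,0xba,0x59,0xd3,0x11,0x7a}
#2 dst[0x05+5] := {0x01,0x3e,0xba,0x59,0xd3}
#3 dst[0x16+2] := {0xc4,0xed}
#4 dst[0x00+3] := {0x7a,0xc4,0xed}
query mem[0x12]=0xba, mem[0x07]=0xba, mem[0x14]=0xd3, mem[0x08]=0x59, mem[0x0c]=0xc4

MEM[0x12,0x07,0x14,0x08,0x0c] = ba ba d3 59 c4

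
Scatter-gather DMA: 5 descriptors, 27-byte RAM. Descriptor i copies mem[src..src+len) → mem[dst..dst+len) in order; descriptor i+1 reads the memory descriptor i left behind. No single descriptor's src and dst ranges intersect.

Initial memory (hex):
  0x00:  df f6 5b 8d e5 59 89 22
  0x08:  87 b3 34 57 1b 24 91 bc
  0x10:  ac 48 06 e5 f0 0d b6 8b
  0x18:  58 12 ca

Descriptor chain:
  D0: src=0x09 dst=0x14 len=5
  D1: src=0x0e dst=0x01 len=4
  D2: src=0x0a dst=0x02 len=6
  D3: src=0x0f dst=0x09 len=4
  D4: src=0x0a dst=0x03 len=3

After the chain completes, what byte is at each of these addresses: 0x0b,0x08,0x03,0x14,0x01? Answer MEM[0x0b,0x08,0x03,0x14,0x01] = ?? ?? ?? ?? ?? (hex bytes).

MEM[0x0b,0x08,0x03,0x14,0x01] = 48 87 ac b3 91

[0] 0x09->0x14 len=5 : b3 34 57 1b 24
[1] 0x0e->0x01 len=4 : 91 bc ac 48
[2] 0x0a->0x02 len=6 : 34 57 1b 24 91 bc
[3] 0x0f->0x09 len=4 : bc ac 48 06
[4] 0x0a->0x03 len=3 : ac 48 06
query mem[0x0b]=0x48, mem[0x08]=0x87, mem[0x03]=0xac, mem[0x14]=0xb3, mem[0x01]=0x91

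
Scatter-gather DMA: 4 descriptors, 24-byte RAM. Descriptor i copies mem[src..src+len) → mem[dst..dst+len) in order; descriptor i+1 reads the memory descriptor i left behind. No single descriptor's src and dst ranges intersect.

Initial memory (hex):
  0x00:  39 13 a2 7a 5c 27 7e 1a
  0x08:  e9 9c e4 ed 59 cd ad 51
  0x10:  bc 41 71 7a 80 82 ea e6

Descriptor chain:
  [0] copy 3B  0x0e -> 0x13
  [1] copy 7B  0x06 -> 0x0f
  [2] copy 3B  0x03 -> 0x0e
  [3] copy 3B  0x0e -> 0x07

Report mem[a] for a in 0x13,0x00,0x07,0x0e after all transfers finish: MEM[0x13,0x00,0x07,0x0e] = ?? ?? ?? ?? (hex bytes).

MEM[0x13,0x00,0x07,0x0e] = e4 39 7a 7a

  after D0: wrote 3B at 0x13 = ad51bc
  after D1: wrote 7B at 0x0f = 7e1ae99ce4ed59
  after D2: wrote 3B at 0x0e = 7a5c27
  after D3: wrote 3B at 0x07 = 7a5c27
query mem[0x13]=0xe4, mem[0x00]=0x39, mem[0x07]=0x7a, mem[0x0e]=0x7a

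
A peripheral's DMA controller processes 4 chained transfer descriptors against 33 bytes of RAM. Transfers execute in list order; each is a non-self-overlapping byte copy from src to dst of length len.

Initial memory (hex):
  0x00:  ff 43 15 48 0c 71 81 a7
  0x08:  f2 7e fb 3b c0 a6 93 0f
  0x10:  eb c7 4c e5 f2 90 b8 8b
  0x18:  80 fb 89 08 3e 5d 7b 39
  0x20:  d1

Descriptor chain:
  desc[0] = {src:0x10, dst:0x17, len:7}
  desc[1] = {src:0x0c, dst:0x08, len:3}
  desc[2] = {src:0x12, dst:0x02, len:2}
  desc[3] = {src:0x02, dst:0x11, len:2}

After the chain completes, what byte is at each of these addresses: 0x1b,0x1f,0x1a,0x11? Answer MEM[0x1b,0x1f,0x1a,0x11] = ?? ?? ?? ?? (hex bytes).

  after D0: wrote 7B at 0x17 = ebc74ce5f290b8
  after D1: wrote 3B at 0x08 = c0a693
  after D2: wrote 2B at 0x02 = 4ce5
  after D3: wrote 2B at 0x11 = 4ce5
query mem[0x1b]=0xf2, mem[0x1f]=0x39, mem[0x1a]=0xe5, mem[0x11]=0x4c

MEM[0x1b,0x1f,0x1a,0x11] = f2 39 e5 4c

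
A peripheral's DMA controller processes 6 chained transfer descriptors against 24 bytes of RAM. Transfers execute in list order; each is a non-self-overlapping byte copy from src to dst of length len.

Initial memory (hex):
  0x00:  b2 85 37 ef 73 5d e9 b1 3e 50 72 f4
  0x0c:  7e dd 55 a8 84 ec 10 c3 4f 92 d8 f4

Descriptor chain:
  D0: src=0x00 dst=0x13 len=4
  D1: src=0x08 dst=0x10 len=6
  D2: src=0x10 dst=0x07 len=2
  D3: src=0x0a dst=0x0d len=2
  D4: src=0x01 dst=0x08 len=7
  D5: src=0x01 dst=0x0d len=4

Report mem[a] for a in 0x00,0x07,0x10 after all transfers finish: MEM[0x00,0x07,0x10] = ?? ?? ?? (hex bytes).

MEM[0x00,0x07,0x10] = b2 3e 73

#0 dst[0x13+4] := {0xb2,0x85,0x37,0xef}
#1 dst[0x10+6] := {0x3e,0x50,0x72,0xf4,0x7e,0xdd}
#2 dst[0x07+2] := {0x3e,0x50}
#3 dst[0x0d+2] := {0x72,0xf4}
#4 dst[0x08+7] := {0x85,0x37,0xef,0x73,0x5d,0xe9,0x3e}
#5 dst[0x0d+4] := {0x85,0x37,0xef,0x73}
query mem[0x00]=0xb2, mem[0x07]=0x3e, mem[0x10]=0x73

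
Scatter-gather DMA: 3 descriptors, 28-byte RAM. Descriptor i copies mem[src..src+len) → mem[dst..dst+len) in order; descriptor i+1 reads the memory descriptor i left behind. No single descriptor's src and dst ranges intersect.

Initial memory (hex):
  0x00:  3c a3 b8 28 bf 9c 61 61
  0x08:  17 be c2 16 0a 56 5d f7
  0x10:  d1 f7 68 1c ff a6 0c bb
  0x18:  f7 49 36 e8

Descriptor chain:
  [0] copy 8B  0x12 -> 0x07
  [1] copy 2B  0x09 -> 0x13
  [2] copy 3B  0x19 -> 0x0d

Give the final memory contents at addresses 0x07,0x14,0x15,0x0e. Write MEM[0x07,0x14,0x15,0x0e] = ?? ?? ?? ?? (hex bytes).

MEM[0x07,0x14,0x15,0x0e] = 68 a6 a6 36

[0] 0x12->0x07 len=8 : 68 1c ff a6 0c bb f7 49
[1] 0x09->0x13 len=2 : ff a6
[2] 0x19->0x0d len=3 : 49 36 e8
query mem[0x07]=0x68, mem[0x14]=0xa6, mem[0x15]=0xa6, mem[0x0e]=0x36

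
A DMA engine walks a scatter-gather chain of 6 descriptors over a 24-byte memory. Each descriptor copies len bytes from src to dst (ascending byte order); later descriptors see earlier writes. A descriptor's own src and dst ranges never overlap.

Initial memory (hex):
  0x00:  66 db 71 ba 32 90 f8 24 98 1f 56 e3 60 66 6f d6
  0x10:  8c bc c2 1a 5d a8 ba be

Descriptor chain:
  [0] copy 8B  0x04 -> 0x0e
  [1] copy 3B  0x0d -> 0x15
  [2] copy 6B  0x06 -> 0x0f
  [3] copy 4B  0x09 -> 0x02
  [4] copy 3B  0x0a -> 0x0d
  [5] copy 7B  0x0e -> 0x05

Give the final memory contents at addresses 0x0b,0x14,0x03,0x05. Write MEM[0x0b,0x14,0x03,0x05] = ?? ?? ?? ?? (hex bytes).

  after D0: wrote 8B at 0x0e = 3290f824981f56e3
  after D1: wrote 3B at 0x15 = 663290
  after D2: wrote 6B at 0x0f = f824981f56e3
  after D3: wrote 4B at 0x02 = 1f56e360
  after D4: wrote 3B at 0x0d = 56e360
  after D5: wrote 7B at 0x05 = e36024981f56e3
query mem[0x0b]=0xe3, mem[0x14]=0xe3, mem[0x03]=0x56, mem[0x05]=0xe3

MEM[0x0b,0x14,0x03,0x05] = e3 e3 56 e3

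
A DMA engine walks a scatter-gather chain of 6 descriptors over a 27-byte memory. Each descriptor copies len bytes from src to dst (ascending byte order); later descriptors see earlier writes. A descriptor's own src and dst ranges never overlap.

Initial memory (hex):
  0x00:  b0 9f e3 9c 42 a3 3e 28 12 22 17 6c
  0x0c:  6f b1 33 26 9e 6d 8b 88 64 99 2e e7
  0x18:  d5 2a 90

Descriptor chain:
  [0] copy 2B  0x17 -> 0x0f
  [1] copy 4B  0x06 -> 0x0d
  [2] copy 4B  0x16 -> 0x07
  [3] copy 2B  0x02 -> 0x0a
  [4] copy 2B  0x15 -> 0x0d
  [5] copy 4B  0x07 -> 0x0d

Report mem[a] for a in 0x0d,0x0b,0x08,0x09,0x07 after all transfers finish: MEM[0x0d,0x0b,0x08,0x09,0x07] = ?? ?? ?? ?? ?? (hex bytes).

#0 dst[0x0f+2] := {0xe7,0xd5}
#1 dst[0x0d+4] := {0x3e,0x28,0x12,0x22}
#2 dst[0x07+4] := {0x2e,0xe7,0xd5,0x2a}
#3 dst[0x0a+2] := {0xe3,0x9c}
#4 dst[0x0d+2] := {0x99,0x2e}
#5 dst[0x0d+4] := {0x2e,0xe7,0xd5,0xe3}
query mem[0x0d]=0x2e, mem[0x0b]=0x9c, mem[0x08]=0xe7, mem[0x09]=0xd5, mem[0x07]=0x2e

MEM[0x0d,0x0b,0x08,0x09,0x07] = 2e 9c e7 d5 2e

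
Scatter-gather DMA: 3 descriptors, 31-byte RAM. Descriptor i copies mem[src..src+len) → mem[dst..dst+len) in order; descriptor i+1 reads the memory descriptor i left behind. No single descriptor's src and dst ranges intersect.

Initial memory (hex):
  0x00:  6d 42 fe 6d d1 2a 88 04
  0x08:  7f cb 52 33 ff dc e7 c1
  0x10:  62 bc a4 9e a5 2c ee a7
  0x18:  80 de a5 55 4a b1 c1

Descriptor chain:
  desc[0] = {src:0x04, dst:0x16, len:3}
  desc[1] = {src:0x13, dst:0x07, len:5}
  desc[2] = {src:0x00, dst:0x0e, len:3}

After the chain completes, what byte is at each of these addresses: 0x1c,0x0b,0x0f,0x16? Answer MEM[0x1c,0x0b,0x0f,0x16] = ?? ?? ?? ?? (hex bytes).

MEM[0x1c,0x0b,0x0f,0x16] = 4a 2a 42 d1

D0: mem[0x16..0x18] <- [d1 2a 88]
D1: mem[0x07..0x0b] <- [9e a5 2c d1 2a]
D2: mem[0x0e..0x10] <- [6d 42 fe]
query mem[0x1c]=0x4a, mem[0x0b]=0x2a, mem[0x0f]=0x42, mem[0x16]=0xd1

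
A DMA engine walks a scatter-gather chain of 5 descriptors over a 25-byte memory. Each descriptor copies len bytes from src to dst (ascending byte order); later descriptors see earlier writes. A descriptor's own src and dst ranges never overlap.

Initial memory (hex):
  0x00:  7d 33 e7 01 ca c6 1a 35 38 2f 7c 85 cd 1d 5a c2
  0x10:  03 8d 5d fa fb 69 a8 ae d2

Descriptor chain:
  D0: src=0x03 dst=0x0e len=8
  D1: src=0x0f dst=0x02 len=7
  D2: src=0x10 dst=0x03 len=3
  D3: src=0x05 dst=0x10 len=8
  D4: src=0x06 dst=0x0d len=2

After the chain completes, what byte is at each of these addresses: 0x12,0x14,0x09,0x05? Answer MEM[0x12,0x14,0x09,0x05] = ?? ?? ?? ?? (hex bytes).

[0] 0x03->0x0e len=8 : 01 ca c6 1a 35 38 2f 7c
[1] 0x0f->0x02 len=7 : ca c6 1a 35 38 2f 7c
[2] 0x10->0x03 len=3 : c6 1a 35
[3] 0x05->0x10 len=8 : 35 38 2f 7c 2f 7c 85 cd
[4] 0x06->0x0d len=2 : 38 2f
query mem[0x12]=0x2f, mem[0x14]=0x2f, mem[0x09]=0x2f, mem[0x05]=0x35

MEM[0x12,0x14,0x09,0x05] = 2f 2f 2f 35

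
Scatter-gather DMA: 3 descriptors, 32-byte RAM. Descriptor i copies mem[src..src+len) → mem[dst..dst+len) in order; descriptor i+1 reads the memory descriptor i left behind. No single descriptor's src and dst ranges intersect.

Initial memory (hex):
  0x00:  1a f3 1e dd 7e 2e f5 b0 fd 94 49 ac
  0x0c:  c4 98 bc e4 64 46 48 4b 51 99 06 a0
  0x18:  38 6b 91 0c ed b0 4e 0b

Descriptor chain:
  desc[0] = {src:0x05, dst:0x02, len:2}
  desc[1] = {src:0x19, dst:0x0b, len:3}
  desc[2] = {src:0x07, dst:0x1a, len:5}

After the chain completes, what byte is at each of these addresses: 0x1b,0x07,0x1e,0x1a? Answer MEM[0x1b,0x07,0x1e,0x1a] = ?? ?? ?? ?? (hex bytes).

MEM[0x1b,0x07,0x1e,0x1a] = fd b0 6b b0

#0 dst[0x02+2] := {0x2e,0xf5}
#1 dst[0x0b+3] := {0x6b,0x91,0x0c}
#2 dst[0x1a+5] := {0xb0,0xfd,0x94,0x49,0x6b}
query mem[0x1b]=0xfd, mem[0x07]=0xb0, mem[0x1e]=0x6b, mem[0x1a]=0xb0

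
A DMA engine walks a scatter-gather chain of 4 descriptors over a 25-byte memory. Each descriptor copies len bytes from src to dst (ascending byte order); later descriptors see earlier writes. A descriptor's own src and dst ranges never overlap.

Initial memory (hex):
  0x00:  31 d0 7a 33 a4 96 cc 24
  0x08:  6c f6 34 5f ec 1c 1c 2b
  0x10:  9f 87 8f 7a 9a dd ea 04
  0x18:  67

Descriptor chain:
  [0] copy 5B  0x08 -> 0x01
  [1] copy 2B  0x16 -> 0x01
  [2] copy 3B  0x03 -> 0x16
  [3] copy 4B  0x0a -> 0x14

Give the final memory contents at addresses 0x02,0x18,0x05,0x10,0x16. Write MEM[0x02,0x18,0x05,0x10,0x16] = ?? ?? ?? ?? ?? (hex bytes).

MEM[0x02,0x18,0x05,0x10,0x16] = 04 ec ec 9f ec

D0: mem[0x01..0x05] <- [6c f6 34 5f ec]
D1: mem[0x01..0x02] <- [ea 04]
D2: mem[0x16..0x18] <- [34 5f ec]
D3: mem[0x14..0x17] <- [34 5f ec 1c]
query mem[0x02]=0x04, mem[0x18]=0xec, mem[0x05]=0xec, mem[0x10]=0x9f, mem[0x16]=0xec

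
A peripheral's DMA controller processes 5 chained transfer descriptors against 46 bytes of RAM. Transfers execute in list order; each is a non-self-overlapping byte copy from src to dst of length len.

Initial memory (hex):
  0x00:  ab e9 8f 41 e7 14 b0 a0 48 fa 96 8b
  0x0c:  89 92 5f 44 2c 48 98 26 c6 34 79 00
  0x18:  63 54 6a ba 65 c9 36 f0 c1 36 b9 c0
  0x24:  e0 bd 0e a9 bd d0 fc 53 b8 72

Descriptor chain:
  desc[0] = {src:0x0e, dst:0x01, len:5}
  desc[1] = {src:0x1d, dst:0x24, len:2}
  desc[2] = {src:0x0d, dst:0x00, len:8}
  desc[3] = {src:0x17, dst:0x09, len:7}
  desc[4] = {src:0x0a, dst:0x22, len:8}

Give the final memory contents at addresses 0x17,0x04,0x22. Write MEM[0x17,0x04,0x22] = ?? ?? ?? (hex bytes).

  after D0: wrote 5B at 0x01 = 5f442c4898
  after D1: wrote 2B at 0x24 = c936
  after D2: wrote 8B at 0x00 = 925f442c489826c6
  after D3: wrote 7B at 0x09 = 0063546aba65c9
  after D4: wrote 8B at 0x22 = 63546aba65c92c48
query mem[0x17]=0x00, mem[0x04]=0x48, mem[0x22]=0x63

MEM[0x17,0x04,0x22] = 00 48 63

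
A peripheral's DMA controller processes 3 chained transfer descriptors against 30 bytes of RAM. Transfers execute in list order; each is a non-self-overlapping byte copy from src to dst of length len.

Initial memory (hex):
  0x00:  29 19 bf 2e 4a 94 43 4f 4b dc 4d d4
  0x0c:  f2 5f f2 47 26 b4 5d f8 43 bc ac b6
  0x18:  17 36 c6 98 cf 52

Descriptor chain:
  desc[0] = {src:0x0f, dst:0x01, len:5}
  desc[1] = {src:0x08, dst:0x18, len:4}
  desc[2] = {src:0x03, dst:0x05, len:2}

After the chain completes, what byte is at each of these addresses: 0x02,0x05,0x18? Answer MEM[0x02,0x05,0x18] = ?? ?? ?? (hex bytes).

  after D0: wrote 5B at 0x01 = 4726b45df8
  after D1: wrote 4B at 0x18 = 4bdc4dd4
  after D2: wrote 2B at 0x05 = b45d
query mem[0x02]=0x26, mem[0x05]=0xb4, mem[0x18]=0x4b

MEM[0x02,0x05,0x18] = 26 b4 4b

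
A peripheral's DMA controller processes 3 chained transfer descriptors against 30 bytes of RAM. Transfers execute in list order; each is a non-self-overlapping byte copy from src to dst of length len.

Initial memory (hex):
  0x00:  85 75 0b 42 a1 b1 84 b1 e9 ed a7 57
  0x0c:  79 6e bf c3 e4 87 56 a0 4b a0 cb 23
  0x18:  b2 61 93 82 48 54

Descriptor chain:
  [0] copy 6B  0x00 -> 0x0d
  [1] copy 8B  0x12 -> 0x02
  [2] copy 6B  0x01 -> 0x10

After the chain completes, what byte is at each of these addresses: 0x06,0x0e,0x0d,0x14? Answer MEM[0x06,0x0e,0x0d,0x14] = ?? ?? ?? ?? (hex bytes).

D0: mem[0x0d..0x12] <- [85 75 0b 42 a1 b1]
D1: mem[0x02..0x09] <- [b1 a0 4b a0 cb 23 b2 61]
D2: mem[0x10..0x15] <- [75 b1 a0 4b a0 cb]
query mem[0x06]=0xcb, mem[0x0e]=0x75, mem[0x0d]=0x85, mem[0x14]=0xa0

MEM[0x06,0x0e,0x0d,0x14] = cb 75 85 a0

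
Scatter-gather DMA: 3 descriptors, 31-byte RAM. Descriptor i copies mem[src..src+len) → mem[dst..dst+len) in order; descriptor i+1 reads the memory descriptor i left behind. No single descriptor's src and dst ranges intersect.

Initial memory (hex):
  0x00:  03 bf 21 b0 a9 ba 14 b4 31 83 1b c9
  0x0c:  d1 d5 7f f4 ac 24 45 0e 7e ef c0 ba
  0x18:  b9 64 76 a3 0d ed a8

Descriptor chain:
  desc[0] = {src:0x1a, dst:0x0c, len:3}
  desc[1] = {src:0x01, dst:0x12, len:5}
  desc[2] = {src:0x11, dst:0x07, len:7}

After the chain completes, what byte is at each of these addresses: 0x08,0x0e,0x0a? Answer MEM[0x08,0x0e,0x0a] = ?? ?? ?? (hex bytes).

MEM[0x08,0x0e,0x0a] = bf 0d b0

#0 dst[0x0c+3] := {0x76,0xa3,0x0d}
#1 dst[0x12+5] := {0xbf,0x21,0xb0,0xa9,0xba}
#2 dst[0x07+7] := {0x24,0xbf,0x21,0xb0,0xa9,0xba,0xba}
query mem[0x08]=0xbf, mem[0x0e]=0x0d, mem[0x0a]=0xb0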